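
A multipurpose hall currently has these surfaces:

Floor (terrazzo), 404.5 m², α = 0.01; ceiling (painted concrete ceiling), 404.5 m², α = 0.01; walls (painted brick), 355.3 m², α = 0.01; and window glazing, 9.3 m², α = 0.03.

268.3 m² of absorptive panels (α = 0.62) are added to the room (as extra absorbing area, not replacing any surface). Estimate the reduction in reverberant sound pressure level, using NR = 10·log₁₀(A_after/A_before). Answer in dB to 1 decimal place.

11.7 dB

Total absorption A_before = 404.5×0.01 + 404.5×0.01 + 355.3×0.01 + 9.3×0.03
  = 4.045 + 4.045 + 3.553 + 0.279 = 11.922 m² sabins.
Treatment contributes 268.3·0.62 = 166.346 sabins.
A_after = 11.922 + 166.346 = 178.268 sabins.
NR = 10·log₁₀(178.268/11.922) = 11.7 dB.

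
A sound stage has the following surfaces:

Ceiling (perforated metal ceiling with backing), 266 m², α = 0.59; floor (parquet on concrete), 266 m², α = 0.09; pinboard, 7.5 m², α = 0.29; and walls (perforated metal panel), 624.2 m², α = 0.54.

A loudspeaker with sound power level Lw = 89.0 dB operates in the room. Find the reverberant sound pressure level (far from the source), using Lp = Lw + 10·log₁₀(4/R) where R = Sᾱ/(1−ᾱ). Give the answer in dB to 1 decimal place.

65.3 dB

A = 520.123 sabins; S = 1163.7 m².
ᾱ = 520.123/1163.7 = 0.4470; R = Sᾱ/(1−ᾱ) = 520.123/(1−0.4470) = 940.548 m².
Lp = 89.0 + 10·log₁₀(4/940.548) = 89.0 + (-23.71) = 65.3 dB.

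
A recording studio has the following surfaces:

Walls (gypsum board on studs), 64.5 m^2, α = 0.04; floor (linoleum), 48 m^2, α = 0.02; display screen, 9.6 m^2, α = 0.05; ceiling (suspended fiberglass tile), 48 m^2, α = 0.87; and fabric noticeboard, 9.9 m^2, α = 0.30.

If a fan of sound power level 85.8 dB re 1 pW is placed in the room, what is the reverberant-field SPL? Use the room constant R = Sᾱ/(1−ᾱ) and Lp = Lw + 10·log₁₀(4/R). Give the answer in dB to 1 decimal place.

73.6 dB

Σ(Sᵢαᵢ) = 64.5×0.04 + 48×0.02 + 9.6×0.05 + 48×0.87 + 9.9×0.30 = 48.750; total area S = 180.0 m^2.
ᾱ = 0.2708, so room constant R = A/(1−ᾱ) = 66.854 m^2.
Lp = 85.8 + 10·log₁₀(4/66.854) = 85.8 + (-12.23) = 73.6 dB.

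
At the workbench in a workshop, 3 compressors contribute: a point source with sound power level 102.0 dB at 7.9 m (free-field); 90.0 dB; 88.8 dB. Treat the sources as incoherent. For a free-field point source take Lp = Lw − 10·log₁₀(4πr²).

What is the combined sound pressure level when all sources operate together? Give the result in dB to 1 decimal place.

92.5 dB

Source at 7.9 m: Lp = 102.0 − 10·log₁₀(4π·7.9²) = 102.0 − 10·log₁₀(784.267) = 73.1 dB.
Σ 10^(Lᵢ/10) = 1.779e+09.
Combined level = 10 log₁₀(1.779e+09) = 92.5 dB.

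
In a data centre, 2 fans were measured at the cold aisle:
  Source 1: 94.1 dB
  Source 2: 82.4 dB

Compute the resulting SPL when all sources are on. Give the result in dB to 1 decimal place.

Σ 10^(Lᵢ/10) = 2.744e+09.
L_total = 10·log₁₀(2.744e+09) = 94.4 dB.

94.4 dB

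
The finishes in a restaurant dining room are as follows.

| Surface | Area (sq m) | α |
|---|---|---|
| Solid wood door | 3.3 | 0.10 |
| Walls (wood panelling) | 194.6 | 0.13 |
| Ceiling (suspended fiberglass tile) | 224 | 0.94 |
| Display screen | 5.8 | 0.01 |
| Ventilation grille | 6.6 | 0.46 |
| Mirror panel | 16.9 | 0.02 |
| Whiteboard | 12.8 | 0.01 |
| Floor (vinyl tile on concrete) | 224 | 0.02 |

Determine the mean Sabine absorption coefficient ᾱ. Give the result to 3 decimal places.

0.355

Total surface area S = 688.0 sq m.
A = 3.3×0.10 + 194.6×0.13 + 224×0.94 + 5.8×0.01 + 6.6×0.46 + 16.9×0.02 + 12.8×0.01 + 224×0.02 = 244.228 sabins.
ᾱ = A/S = 0.355.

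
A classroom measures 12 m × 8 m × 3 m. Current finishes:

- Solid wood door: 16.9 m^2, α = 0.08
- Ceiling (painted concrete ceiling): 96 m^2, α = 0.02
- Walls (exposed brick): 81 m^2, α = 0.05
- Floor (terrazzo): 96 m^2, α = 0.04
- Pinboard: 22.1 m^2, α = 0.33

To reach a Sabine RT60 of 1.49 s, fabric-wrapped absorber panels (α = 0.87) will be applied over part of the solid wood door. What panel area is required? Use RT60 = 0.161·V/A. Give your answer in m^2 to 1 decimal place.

16.0

Total absorption A₁ = 16.9×0.08 + 96×0.02 + 81×0.05 + 96×0.04 + 22.1×0.33
  = 1.352 + 1.920 + 4.050 + 3.840 + 7.293 = 18.455 m^2 sabins.
Required A₂ = 0.161·288/1.49 = 31.119 sabins.
ΔA needed = 31.119 − 18.455 = 12.664 sabins.
Net gain per m^2: Δα = 0.87 − 0.08 = 0.79.
Area = ΔA/Δα = 12.664/0.79 = 16.0 m^2.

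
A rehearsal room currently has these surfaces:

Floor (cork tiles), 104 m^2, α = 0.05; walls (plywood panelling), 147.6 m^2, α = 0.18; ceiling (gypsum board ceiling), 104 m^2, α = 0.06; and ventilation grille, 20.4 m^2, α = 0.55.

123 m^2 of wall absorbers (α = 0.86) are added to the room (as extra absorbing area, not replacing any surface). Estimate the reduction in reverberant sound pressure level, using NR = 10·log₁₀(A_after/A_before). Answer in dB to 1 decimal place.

5.0 dB

Total absorption A_before = 104×0.05 + 147.6×0.18 + 104×0.06 + 20.4×0.55
  = 5.200 + 26.568 + 6.240 + 11.220 = 49.228 m^2 sabins.
Treatment contributes 123·0.86 = 105.780 sabins.
A_after = 49.228 + 105.780 = 155.008 sabins.
NR = 10·log₁₀(155.008/49.228) = 5.0 dB.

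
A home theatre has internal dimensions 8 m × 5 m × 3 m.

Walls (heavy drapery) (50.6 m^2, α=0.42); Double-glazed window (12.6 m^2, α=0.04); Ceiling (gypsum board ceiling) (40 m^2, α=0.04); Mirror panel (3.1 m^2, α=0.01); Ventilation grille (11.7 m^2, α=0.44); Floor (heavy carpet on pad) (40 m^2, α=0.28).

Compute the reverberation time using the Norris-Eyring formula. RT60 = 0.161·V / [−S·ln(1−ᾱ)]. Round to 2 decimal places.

0.42 s

Total surface area S = 50.6 + 12.6 + 40 + 3.1 + 11.7 + 40 = 158.0 m^2.
Σ(Sᵢαᵢ) = 50.6·0.42 + 12.6·0.04 + 40·0.04 + 3.1·0.01 + 11.7·0.44 + 40·0.28 = 39.735.
ᾱ = 39.735 / 158.0 = 0.2515.
Eyring denominator: −S ln(1−ᾱ) = 45.770.
V = 8 × 5 × 3 = 120 m³.
RT60 = 0.161 × 120 / 45.770 = 0.42 s.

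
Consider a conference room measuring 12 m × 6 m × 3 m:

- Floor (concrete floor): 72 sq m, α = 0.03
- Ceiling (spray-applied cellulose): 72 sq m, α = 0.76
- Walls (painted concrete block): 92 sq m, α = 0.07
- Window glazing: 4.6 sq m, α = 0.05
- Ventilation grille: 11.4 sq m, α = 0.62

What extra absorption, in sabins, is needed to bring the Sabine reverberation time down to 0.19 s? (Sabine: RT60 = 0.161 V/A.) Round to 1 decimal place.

Total absorption A₁ = 72×0.03 + 72×0.76 + 92×0.07 + 4.6×0.05 + 11.4×0.62
  = 2.160 + 54.720 + 6.440 + 0.230 + 7.068 = 70.618 sq m sabins.
Target A₂ = 0.161·216/0.19 = 183.032 sabins (V = 216 m³).
Additional absorption ΔA = 183.032 − 70.618 = 112.4 sabins.

112.4 sabins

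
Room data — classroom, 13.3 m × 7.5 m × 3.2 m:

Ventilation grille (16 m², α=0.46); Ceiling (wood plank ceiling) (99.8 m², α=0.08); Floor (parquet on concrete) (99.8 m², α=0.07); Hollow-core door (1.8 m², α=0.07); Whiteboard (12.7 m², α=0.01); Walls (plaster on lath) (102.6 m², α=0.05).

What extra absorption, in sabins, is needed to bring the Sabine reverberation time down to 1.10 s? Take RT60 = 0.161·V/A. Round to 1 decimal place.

19.0 sabins

A₁ = Σ Sᵢαᵢ = 16·0.46 + 99.8·0.08 + 99.8·0.07 + 1.8·0.07 + 12.7·0.01 + 102.6·0.05 = 27.713 sabins.
Target A₂ = 0.161·319.2/1.10 = 46.719 sabins (V = 319.2 m³).
Additional absorption ΔA = 46.719 − 27.713 = 19.0 sabins.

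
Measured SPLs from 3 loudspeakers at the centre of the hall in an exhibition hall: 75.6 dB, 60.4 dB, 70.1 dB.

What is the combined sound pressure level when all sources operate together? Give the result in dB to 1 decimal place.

76.8 dB

Converting to relative power and adding: 10^(75.6/10) + 10^(60.4/10) + 10^(70.1/10) = 4.764e+07.
Combined level = 10 log₁₀(4.764e+07) = 76.8 dB.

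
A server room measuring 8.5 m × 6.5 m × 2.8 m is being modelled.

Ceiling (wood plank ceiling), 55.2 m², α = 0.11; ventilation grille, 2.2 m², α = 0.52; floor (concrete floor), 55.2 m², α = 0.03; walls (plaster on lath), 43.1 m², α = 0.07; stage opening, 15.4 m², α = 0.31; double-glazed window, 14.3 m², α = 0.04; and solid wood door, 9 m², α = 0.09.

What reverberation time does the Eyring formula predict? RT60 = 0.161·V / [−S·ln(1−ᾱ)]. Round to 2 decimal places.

1.32 sec

S = Σ Sᵢ = 194.4 m².
Σ(Sᵢαᵢ) = 55.2×0.11 + 2.2×0.52 + 55.2×0.03 + 43.1×0.07 + 15.4×0.31 + 14.3×0.04 + 9×0.09 = 18.045.
ᾱ = 18.045 / 194.4 = 0.0928.
−S·ln(1−ᾱ) = −194.4 × ln(1 − 0.0928) = 18.933.
V = 8.5 × 6.5 × 2.8 = 154.7 m³.
T = 0.161·V/[−S·ln(1−ᾱ)] = 0.161·154.7/18.933 = 1.32 s.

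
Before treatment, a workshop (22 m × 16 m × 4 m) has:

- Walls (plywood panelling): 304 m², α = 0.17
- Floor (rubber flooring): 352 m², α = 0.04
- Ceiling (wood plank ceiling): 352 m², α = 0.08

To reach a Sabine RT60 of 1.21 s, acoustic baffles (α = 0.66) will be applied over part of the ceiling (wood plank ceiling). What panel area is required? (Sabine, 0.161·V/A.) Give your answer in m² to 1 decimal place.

A₁ = Σ Sᵢαᵢ = 304*0.17 + 352*0.04 + 352*0.08 = 93.920 sabins.
V = 1408 m³. Target absorption A₂ = 0.161 × 1408 / 1.21 = 187.345 sabins.
ΔA needed = 187.345 − 93.920 = 93.425 sabins.
Each m² of panel replacing the ceiling (wood plank ceiling) adds (0.66 − 0.08) = 0.58 sabins.
Area = ΔA/Δα = 93.425/0.58 = 161.1 m².

161.1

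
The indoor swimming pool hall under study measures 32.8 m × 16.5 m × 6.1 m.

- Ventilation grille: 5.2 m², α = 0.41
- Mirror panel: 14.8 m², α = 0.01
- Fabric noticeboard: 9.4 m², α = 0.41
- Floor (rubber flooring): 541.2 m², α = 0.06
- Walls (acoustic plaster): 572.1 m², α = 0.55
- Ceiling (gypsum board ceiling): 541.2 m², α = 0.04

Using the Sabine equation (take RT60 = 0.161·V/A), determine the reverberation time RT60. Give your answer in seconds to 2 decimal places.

1.42 seconds

A = Σ Sᵢαᵢ = 5.2·0.41 + 14.8·0.01 + 9.4·0.41 + 541.2·0.06 + 572.1·0.55 + 541.2·0.04 = 374.909 sabins.
Room volume: 3301.32 m³.
T = 0.161 V/A = 0.161·3301.32/374.909 = 1.42 s.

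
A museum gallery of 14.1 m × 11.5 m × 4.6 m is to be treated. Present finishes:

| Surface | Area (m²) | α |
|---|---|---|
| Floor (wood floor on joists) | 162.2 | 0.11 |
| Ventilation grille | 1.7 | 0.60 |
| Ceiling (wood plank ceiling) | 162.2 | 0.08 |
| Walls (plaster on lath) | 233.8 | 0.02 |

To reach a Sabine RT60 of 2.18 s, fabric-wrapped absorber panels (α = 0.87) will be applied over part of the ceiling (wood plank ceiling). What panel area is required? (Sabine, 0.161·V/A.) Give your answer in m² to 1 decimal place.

A₁ = Σ Sᵢαᵢ = 162.2×0.11 + 1.7×0.60 + 162.2×0.08 + 233.8×0.02 = 36.514 sabins.
V = 745.89 m³. Target absorption A₂ = 0.161 × 745.89 / 2.18 = 55.086 sabins.
ΔA needed = 55.086 − 36.514 = 18.572 sabins.
Net gain per m²: Δα = 0.87 − 0.08 = 0.79.
Area = ΔA/Δα = 18.572/0.79 = 23.5 m².

23.5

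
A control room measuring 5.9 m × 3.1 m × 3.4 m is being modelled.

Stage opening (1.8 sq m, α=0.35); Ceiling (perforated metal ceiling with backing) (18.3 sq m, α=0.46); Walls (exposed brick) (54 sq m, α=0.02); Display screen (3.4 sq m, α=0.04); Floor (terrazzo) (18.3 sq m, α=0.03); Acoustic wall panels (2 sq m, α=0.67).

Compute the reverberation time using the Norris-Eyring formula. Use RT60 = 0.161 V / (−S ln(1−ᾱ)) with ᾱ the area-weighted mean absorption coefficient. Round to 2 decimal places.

S = Σ Sᵢ = 97.8 sq m.
Σ(Sᵢαᵢ) = 1.8×0.35 + 18.3×0.46 + 54×0.02 + 3.4×0.04 + 18.3×0.03 + 2×0.67 = 12.153.
ᾱ = 12.153 / 97.8 = 0.1243.
−S·ln(1−ᾱ) = −97.8 × ln(1 − 0.1243) = 12.981.
V = 5.9 × 3.1 × 3.4 = 62.186 m³.
RT60 = 0.161 × 62.186 / 12.981 = 0.77 s.

0.77 s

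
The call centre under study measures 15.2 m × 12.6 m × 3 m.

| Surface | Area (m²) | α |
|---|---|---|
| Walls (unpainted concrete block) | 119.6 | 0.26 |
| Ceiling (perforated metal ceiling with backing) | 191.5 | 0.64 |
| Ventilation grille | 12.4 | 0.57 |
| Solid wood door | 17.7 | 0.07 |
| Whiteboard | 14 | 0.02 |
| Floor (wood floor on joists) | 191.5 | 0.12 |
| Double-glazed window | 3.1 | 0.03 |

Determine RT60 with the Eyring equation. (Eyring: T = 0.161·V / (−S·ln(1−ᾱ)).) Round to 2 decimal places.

S = Σ Sᵢ = 549.8 m².
Absorption A = 119.6·0.26 + 191.5·0.64 + 12.4·0.57 + 17.7·0.07 + 14·0.02 + 191.5·0.12 + 3.1·0.03 = 185.316 sabins.
Mean coefficient ᾱ = A/S = 0.3371.
−S·ln(1−ᾱ) = −549.8 × ln(1 − 0.3371) = 226.040.
V = 15.2 × 12.6 × 3 = 574.56 m³.
RT60 = 0.161 × 574.56 / 226.040 = 0.41 s.

0.41 seconds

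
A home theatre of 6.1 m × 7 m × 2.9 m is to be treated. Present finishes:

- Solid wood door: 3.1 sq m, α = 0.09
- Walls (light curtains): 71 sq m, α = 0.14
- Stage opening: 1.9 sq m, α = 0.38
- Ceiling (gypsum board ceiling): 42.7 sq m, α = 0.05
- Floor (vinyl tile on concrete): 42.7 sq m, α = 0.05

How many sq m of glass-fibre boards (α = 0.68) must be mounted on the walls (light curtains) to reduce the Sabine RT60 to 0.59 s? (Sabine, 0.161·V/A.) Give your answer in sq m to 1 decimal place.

Equivalent absorption area: A₁ = 3.1*0.09 + 71*0.14 + 1.9*0.38 + 42.7*0.05 + 42.7*0.05 = 15.211 sq m.
Required A₂ = 0.161·123.83/0.59 = 33.791 sabins.
Absorption to add: 33.791 − 15.211 = 18.580 sabins.
Each sq m of panel replacing the walls (light curtains) adds (0.68 − 0.14) = 0.54 sabins.
Panel area = 18.580 / 0.54 = 34.4 sq m.

34.4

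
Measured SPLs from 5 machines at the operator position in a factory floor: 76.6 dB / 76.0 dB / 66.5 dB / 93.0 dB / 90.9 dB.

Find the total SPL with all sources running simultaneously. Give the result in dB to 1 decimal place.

95.2 dB

Σ 10^(Lᵢ/10) = 3.316e+09.
Back to dB: 10·log₁₀ Σ = 95.2 dB.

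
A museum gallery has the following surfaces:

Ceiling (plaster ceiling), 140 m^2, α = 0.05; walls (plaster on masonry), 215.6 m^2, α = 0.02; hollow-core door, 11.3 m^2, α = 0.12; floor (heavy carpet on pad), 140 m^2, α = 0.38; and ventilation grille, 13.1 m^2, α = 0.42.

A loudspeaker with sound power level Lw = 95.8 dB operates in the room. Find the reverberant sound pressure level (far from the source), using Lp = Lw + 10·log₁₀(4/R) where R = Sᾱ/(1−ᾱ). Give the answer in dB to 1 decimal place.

Σ(Sᵢαᵢ) = 140×0.05 + 215.6×0.02 + 11.3×0.12 + 140×0.38 + 13.1×0.42 = 71.370; total area S = 520.0 m^2.
ᾱ = 0.1373, so room constant R = A/(1−ᾱ) = 82.729 m^2.
Lp = Lw + 10 log₁₀(4/R) = 95.8 -13.16 = 82.6 dB.

82.6 dB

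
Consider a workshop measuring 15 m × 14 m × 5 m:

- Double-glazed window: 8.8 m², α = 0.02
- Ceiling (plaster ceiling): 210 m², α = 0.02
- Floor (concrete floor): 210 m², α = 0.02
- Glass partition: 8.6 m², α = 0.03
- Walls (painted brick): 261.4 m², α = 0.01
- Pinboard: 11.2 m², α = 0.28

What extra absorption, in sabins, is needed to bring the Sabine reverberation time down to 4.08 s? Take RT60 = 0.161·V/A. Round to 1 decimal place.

26.8 sabins

Equivalent absorption area: A₁ = 8.8*0.02 + 210*0.02 + 210*0.02 + 8.6*0.03 + 261.4*0.01 + 11.2*0.28 = 14.584 m².
V = 1050 m³. Required absorption A₂ = 0.161 × 1050 / 4.08 = 41.434 sabins.
Additional absorption ΔA = 41.434 − 14.584 = 26.8 sabins.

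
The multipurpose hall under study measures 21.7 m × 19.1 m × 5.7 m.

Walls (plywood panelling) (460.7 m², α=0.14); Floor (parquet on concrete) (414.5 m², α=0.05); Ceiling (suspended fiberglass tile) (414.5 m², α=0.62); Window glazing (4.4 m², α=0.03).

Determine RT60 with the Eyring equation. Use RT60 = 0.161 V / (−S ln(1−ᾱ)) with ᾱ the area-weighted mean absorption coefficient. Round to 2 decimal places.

S = Σ Sᵢ = 1294.1 m².
Σ(Sᵢαᵢ) = 460.7×0.14 + 414.5×0.05 + 414.5×0.62 + 4.4×0.03 = 342.345.
Mean coefficient ᾱ = A/S = 0.2645.
Eyring denominator: −S ln(1−ᾱ) = 397.554.
V = 21.7 × 19.1 × 5.7 = 2362.479 m³.
RT60 = 0.161 × 2362.479 / 397.554 = 0.96 s.

0.96 seconds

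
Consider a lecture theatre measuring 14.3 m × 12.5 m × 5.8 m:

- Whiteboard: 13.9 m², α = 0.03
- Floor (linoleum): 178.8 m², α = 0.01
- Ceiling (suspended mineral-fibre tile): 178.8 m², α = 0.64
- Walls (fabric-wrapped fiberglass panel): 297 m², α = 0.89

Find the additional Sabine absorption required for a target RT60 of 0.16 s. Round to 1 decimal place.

Equivalent absorption area: A₁ = 13.9×0.03 + 178.8×0.01 + 178.8×0.64 + 297×0.89 = 380.967 m².
For T = 0.16 s, need A₂ = 0.161·V/T = 0.161·1036.75/0.16 = 1043.230 sabins.
Shortfall: 1043.230 − 380.967 = 662.3 sabins.

662.3 sabins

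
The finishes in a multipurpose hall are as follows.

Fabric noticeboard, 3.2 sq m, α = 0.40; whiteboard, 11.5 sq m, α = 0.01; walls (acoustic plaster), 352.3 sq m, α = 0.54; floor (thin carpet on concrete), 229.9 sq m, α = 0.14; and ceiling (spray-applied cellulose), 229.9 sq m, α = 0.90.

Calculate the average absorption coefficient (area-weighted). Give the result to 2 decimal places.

S = Σ Sᵢ = 3.2 + 11.5 + 352.3 + 229.9 + 229.9 = 826.8 sq m.
Σ(Sᵢαᵢ) = 3.2*0.40 + 11.5*0.01 + 352.3*0.54 + 229.9*0.14 + 229.9*0.90 = 430.733.
ᾱ = 430.733 / 826.8 = 0.52.

0.52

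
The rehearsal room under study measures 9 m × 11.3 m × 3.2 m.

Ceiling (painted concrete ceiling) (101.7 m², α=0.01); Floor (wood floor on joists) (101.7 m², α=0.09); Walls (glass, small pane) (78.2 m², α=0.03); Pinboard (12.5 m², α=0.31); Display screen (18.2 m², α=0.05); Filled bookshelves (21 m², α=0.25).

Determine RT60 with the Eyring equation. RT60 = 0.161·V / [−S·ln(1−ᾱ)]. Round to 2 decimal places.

Total surface area S = 101.7 + 101.7 + 78.2 + 12.5 + 18.2 + 21 = 333.3 m².
Σ(Sᵢαᵢ) = 101.7·0.01 + 101.7·0.09 + 78.2·0.03 + 12.5·0.31 + 18.2·0.05 + 21·0.25 = 22.551.
ᾱ = 22.551 / 333.3 = 0.0677.
−S·ln(1−ᾱ) = −333.3 × ln(1 − 0.0677) = 23.365.
V = 9 × 11.3 × 3.2 = 325.44 m³.
RT60 = 0.161 × 325.44 / 23.365 = 2.24 s.

2.24 s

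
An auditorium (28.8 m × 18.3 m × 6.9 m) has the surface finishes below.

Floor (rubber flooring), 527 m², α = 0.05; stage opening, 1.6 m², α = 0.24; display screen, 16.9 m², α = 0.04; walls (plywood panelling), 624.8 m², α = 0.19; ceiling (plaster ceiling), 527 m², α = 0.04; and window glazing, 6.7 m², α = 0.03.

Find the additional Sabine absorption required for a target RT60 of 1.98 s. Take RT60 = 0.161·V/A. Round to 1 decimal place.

Total absorption A₁ = 527×0.05 + 1.6×0.24 + 16.9×0.04 + 624.8×0.19 + 527×0.04 + 6.7×0.03
  = 26.350 + 0.384 + 0.676 + 118.712 + 21.080 + 0.201 = 167.403 m² sabins.
V = 3636.576 m³. Required absorption A₂ = 0.161 × 3636.576 / 1.98 = 295.701 sabins.
ΔA = A₂ − A₁ = 295.701 − 167.403 = 128.3 sabins.

128.3 sabins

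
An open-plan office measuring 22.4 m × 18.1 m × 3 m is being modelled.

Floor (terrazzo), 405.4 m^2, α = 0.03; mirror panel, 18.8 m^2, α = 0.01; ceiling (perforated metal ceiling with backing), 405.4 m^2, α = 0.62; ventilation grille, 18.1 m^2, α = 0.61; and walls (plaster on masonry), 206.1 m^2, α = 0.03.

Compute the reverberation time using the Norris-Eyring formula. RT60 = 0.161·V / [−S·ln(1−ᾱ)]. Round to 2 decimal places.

S = Σ Sᵢ = 1053.8 m^2.
Σ(Sᵢαᵢ) = 405.4·0.03 + 18.8·0.01 + 405.4·0.62 + 18.1·0.61 + 206.1·0.03 = 280.922.
Mean coefficient ᾱ = A/S = 0.2666.
Eyring denominator: −S ln(1−ᾱ) = 326.745.
V = 22.4 × 18.1 × 3 = 1216.32 m³.
RT60 = 0.161 × 1216.32 / 326.745 = 0.60 s.

0.60 sec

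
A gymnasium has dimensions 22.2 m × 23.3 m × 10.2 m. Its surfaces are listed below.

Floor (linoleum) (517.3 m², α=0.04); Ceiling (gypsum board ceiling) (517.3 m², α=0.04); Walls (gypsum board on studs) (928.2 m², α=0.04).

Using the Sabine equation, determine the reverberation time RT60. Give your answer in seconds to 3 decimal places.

10.819 seconds

Total absorption A = 517.3·0.04 + 517.3·0.04 + 928.2·0.04
  = 20.692 + 20.692 + 37.128 = 78.512 m² sabins.
V = 22.2·23.3·10.2 = 5276.052 m³.
RT60 = 0.161 · V / A = 0.161 × 5276.052 / 78.512 = 10.819 s.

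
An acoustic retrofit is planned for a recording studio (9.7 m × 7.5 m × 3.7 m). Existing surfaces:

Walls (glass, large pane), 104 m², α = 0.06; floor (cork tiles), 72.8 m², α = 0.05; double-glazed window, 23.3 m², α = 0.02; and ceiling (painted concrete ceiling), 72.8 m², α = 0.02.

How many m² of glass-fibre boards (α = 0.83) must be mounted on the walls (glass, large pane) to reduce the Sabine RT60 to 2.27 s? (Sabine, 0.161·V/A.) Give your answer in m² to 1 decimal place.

9.5

Summing Sᵢαᵢ: 6.240 + 3.640 + 0.466 + 1.456 → A₁ = 11.802 sabins.
Required A₂ = 0.161·269.175/2.27 = 19.091 sabins.
ΔA needed = 19.091 − 11.802 = 7.289 sabins.
Each m² of panel replacing the walls (glass, large pane) adds (0.83 − 0.06) = 0.77 sabins.
Area = ΔA/Δα = 7.289/0.77 = 9.5 m².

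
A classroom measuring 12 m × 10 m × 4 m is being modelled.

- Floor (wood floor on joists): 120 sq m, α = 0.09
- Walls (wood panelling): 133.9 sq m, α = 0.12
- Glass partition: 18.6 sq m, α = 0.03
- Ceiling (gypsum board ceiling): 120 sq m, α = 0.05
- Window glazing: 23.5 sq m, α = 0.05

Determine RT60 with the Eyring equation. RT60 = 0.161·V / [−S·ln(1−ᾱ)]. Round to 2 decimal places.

2.14 sec

Total surface area S = 120 + 133.9 + 18.6 + 120 + 23.5 = 416.0 sq m.
Absorption A = 120·0.09 + 133.9·0.12 + 18.6·0.03 + 120·0.05 + 23.5·0.05 = 34.601 sabins.
Mean coefficient ᾱ = A/S = 0.0832.
Eyring denominator: −S ln(1−ᾱ) = 36.136.
V = 12 × 10 × 4 = 480 m³.
RT60 = 0.161 × 480 / 36.136 = 2.14 s.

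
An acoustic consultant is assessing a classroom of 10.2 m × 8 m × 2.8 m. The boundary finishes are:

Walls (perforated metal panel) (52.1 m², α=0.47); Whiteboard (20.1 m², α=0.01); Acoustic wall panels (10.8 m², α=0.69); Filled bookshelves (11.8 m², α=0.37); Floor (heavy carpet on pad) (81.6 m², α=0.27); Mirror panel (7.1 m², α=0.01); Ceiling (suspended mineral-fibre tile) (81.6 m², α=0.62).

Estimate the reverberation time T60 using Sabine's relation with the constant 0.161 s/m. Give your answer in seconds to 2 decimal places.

0.34 s

A = Σ Sᵢαᵢ = 52.1*0.47 + 20.1*0.01 + 10.8*0.69 + 11.8*0.37 + 81.6*0.27 + 7.1*0.01 + 81.6*0.62 = 109.201 sabins.
V = 10.2·8·2.8 = 228.48 m³.
T = 0.161 V/A = 0.161·228.48/109.201 = 0.34 s.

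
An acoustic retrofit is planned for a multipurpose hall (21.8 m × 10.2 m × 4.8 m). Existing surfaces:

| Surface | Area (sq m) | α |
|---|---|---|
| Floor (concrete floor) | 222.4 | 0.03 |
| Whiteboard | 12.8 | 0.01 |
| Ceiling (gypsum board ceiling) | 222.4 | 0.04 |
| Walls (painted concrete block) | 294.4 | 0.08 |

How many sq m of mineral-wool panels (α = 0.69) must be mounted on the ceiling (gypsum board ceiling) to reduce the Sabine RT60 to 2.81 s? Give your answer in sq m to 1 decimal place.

A₁ = Σ Sᵢαᵢ = 222.4×0.03 + 12.8×0.01 + 222.4×0.04 + 294.4×0.08 = 39.248 sabins.
V = 1067.328 m³. Target absorption A₂ = 0.161 × 1067.328 / 2.81 = 61.153 sabins.
Absorption to add: 61.153 − 39.248 = 21.905 sabins.
Net gain per sq m: Δα = 0.69 − 0.04 = 0.65.
Area = ΔA/Δα = 21.905/0.65 = 33.7 sq m.

33.7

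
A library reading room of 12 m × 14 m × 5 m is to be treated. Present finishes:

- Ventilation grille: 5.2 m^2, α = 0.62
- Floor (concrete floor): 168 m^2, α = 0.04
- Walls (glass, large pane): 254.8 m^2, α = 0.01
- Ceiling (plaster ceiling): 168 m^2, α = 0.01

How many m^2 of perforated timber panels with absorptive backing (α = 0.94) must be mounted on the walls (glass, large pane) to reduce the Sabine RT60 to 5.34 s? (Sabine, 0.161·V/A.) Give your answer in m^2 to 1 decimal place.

12.0

Summing Sᵢαᵢ: 3.224 + 6.720 + 2.548 + 1.680 → A₁ = 14.172 sabins.
Required A₂ = 0.161·840/5.34 = 25.326 sabins.
ΔA needed = 25.326 − 14.172 = 11.154 sabins.
Each m^2 of panel replacing the walls (glass, large pane) adds (0.94 − 0.01) = 0.93 sabins.
Panel area = 11.154 / 0.93 = 12.0 m^2.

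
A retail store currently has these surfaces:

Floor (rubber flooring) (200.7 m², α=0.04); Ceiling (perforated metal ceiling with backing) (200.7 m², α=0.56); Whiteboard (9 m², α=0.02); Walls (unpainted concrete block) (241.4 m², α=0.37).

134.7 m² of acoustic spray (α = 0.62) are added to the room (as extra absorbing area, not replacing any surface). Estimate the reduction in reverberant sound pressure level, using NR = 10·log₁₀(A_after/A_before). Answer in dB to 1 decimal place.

A_before = Σ Sᵢαᵢ = 200.7·0.04 + 200.7·0.56 + 9·0.02 + 241.4·0.37 = 209.918 sabins.
Added absorption = 134.7 × 0.62 = 83.514 sabins.
A_after = 209.918 + 83.514 = 293.432 sabins.
Reduction = 10 log₁₀(A_after/A_before) = 10 log₁₀(1.3978) = 1.5 dB.

1.5 dB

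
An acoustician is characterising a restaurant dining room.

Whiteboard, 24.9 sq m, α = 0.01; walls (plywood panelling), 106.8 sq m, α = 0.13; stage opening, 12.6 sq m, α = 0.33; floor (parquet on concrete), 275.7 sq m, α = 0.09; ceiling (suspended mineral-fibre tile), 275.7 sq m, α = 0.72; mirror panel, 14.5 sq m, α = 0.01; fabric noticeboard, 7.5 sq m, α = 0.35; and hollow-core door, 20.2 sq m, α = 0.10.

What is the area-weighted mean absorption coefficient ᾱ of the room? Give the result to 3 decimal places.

0.334

S = Σ Sᵢ = 24.9 + 106.8 + 12.6 + 275.7 + 275.7 + 14.5 + 7.5 + 20.2 = 737.9 sq m.
Σ(Sᵢαᵢ) = 24.9*0.01 + 106.8*0.13 + 12.6*0.33 + 275.7*0.09 + 275.7*0.72 + 14.5*0.01 + 7.5*0.35 + 20.2*0.10 = 246.398.
ᾱ = A/S = 0.334.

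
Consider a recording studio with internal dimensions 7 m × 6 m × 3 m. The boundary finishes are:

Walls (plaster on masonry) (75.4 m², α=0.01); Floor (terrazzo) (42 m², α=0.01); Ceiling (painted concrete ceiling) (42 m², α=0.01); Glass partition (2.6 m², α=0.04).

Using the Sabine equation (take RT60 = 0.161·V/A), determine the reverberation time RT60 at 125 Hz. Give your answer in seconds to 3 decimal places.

Summing Sᵢαᵢ: 0.754 + 0.420 + 0.420 + 0.104 → A = 1.698 sabins.
V = 7·6·3 = 126 m³.
RT60 = 0.161 · V / A = 0.161 × 126 / 1.698 = 11.947 s.

11.947 seconds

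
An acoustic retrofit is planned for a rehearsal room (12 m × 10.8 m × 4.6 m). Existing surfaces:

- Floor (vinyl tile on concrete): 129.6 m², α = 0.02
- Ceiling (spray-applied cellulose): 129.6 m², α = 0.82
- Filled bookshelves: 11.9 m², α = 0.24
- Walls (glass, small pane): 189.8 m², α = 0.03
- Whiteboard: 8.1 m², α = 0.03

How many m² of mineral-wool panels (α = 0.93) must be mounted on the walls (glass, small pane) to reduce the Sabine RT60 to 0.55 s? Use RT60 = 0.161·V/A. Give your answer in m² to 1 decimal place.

Equivalent absorption area: A₁ = 129.6·0.02 + 129.6·0.82 + 11.9·0.24 + 189.8·0.03 + 8.1·0.03 = 117.657 m².
V = 596.16 m³. Target absorption A₂ = 0.161 × 596.16 / 0.55 = 174.512 sabins.
ΔA needed = 174.512 − 117.657 = 56.855 sabins.
Net gain per m²: Δα = 0.93 − 0.03 = 0.90.
Area = ΔA/Δα = 56.855/0.90 = 63.2 m².

63.2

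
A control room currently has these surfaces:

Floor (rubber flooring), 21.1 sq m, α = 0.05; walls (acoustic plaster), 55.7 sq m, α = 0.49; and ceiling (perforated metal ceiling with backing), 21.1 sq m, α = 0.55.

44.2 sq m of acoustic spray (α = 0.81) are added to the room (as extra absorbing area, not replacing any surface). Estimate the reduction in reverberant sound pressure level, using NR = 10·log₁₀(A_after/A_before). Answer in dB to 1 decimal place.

A_before = Σ Sᵢαᵢ = 21.1×0.05 + 55.7×0.49 + 21.1×0.55 = 39.953 sabins.
Treatment contributes 44.2·0.81 = 35.802 sabins.
A_after = 39.953 + 35.802 = 75.755 sabins.
Reduction = 10 log₁₀(A_after/A_before) = 10 log₁₀(1.8961) = 2.8 dB.

2.8 dB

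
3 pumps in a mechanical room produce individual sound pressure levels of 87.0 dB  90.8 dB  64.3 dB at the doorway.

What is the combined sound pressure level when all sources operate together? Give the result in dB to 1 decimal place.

92.3 dB

Σ 10^(Lᵢ/10) = 1.706e+09.
L_total = 10·log₁₀(1.706e+09) = 92.3 dB.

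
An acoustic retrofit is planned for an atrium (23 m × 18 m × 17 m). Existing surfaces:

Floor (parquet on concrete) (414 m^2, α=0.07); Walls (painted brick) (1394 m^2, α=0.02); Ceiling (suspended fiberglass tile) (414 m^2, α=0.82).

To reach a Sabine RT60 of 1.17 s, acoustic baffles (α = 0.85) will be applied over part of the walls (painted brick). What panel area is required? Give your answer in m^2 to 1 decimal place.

689.3

Total absorption A₁ = 414*0.07 + 1394*0.02 + 414*0.82
  = 28.980 + 27.880 + 339.480 = 396.340 m^2 sabins.
V = 7038 m³. Target absorption A₂ = 0.161 × 7038 / 1.17 = 968.477 sabins.
ΔA needed = 968.477 − 396.340 = 572.137 sabins.
Net gain per m^2: Δα = 0.85 − 0.02 = 0.83.
Panel area = 572.137 / 0.83 = 689.3 m^2.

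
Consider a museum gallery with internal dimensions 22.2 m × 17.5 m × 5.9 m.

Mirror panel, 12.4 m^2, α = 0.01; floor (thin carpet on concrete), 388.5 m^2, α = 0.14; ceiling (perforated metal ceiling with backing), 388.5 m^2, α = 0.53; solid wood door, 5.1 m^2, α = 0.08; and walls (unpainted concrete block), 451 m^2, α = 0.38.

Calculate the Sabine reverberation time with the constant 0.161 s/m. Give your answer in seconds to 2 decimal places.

0.85 sec

Total absorption A = 12.4×0.01 + 388.5×0.14 + 388.5×0.53 + 5.1×0.08 + 451×0.38
  = 0.124 + 54.390 + 205.905 + 0.408 + 171.380 = 432.207 m^2 sabins.
Room volume: 2292.15 m³.
T = 0.161 V/A = 0.161·2292.15/432.207 = 0.85 s.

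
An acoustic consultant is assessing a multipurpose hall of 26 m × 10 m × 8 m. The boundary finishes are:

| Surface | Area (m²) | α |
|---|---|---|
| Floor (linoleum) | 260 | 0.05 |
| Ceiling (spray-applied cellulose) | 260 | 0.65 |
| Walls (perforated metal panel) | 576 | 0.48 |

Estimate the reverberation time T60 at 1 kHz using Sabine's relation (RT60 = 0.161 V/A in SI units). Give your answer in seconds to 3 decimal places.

0.730 s

Equivalent absorption area: A = 260·0.05 + 260·0.65 + 576·0.48 = 458.480 m².
Volume V = 26 × 10 × 8 = 2080 m³.
RT60 = 0.161 · V / A = 0.161 × 2080 / 458.480 = 0.730 s.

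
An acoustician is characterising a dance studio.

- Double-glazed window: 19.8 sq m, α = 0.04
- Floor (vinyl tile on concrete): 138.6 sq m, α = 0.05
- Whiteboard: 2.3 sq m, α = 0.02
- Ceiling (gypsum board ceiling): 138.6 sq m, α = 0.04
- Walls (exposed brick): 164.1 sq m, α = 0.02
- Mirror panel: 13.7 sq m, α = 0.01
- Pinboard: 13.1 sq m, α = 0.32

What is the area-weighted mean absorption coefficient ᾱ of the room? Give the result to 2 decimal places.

Total surface area S = 490.2 sq m.
Σ(Sᵢαᵢ) = 19.8×0.04 + 138.6×0.05 + 2.3×0.02 + 138.6×0.04 + 164.1×0.02 + 13.7×0.01 + 13.1×0.32 = 20.923.
ᾱ = A/S = 0.04.

0.04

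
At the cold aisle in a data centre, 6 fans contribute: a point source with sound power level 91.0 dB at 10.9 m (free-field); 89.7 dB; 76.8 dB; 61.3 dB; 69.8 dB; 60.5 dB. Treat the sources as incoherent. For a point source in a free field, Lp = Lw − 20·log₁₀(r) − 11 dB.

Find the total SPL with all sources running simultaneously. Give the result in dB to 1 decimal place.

Source at 10.9 m: Lp = 91.0 − 20·log₁₀(10.9) − 11 = 59.3 dB.
Converting to relative power and adding: 10^(59.3/10) + 10^(89.7/10) + 10^(76.8/10) + 10^(61.3/10) + 10^(69.8/10) + 10^(60.5/10) = 9.94e+08.
Combined level = 10 log₁₀(9.94e+08) = 90.0 dB.

90.0 dB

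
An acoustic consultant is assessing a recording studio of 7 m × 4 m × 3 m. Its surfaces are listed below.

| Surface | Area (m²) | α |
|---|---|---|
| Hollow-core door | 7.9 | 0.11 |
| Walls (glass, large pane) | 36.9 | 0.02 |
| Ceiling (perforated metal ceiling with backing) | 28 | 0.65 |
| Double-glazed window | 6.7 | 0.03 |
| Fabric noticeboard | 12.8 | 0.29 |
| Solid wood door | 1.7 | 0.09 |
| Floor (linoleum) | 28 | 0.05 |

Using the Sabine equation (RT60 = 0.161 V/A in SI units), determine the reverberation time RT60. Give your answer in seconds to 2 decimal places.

Total absorption A = 7.9·0.11 + 36.9·0.02 + 28·0.65 + 6.7·0.03 + 12.8·0.29 + 1.7·0.09 + 28·0.05
  = 0.869 + 0.738 + 18.200 + 0.201 + 3.712 + 0.153 + 1.400 = 25.273 m² sabins.
Room volume: 84 m³.
T = 0.161 V/A = 0.161·84/25.273 = 0.54 s.

0.54 sec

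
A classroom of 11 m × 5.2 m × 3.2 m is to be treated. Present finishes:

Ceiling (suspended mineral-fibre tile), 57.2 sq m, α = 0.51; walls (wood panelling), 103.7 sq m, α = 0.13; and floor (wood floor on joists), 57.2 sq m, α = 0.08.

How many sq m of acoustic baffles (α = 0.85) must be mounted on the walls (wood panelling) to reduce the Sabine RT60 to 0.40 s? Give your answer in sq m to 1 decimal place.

36.7

A₁ = Σ Sᵢαᵢ = 57.2*0.51 + 103.7*0.13 + 57.2*0.08 = 47.229 sabins.
V = 183.04 m³. Target absorption A₂ = 0.161 × 183.04 / 0.40 = 73.674 sabins.
ΔA needed = 73.674 − 47.229 = 26.445 sabins.
Net gain per sq m: Δα = 0.85 − 0.13 = 0.72.
Panel area = 26.445 / 0.72 = 36.7 sq m.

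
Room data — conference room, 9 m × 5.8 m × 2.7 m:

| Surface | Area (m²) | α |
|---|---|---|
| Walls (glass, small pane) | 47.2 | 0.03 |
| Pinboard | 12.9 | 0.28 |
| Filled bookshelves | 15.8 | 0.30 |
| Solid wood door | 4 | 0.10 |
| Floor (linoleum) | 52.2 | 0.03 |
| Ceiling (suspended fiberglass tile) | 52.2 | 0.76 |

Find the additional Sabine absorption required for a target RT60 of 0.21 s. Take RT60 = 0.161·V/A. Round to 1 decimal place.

Summing Sᵢαᵢ: 1.416 + 3.612 + 4.740 + 0.400 + 1.566 + 39.672 → A₁ = 51.406 sabins.
Target A₂ = 0.161·140.94/0.21 = 108.054 sabins (V = 140.94 m³).
ΔA = A₂ − A₁ = 108.054 − 51.406 = 56.6 sabins.

56.6 sabins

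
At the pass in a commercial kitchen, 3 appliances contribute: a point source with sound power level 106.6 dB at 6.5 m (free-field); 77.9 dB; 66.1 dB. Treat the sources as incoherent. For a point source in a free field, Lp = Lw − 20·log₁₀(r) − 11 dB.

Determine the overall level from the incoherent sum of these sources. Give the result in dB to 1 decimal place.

Source at 6.5 m: Lp = 106.6 − 20·log₁₀(6.5) − 11 = 79.3 dB.
Σ 10^(Lᵢ/10) = 1.508e+08.
Combined level = 10 log₁₀(1.508e+08) = 81.8 dB.

81.8 dB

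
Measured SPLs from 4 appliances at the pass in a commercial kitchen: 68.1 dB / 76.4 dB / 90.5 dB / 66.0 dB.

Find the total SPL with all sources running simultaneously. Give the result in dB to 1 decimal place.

Converting to relative power and adding: 10^(68.1/10) + 10^(76.4/10) + 10^(90.5/10) + 10^(66.0/10) = 1.176e+09.
L_total = 10·log₁₀(1.176e+09) = 90.7 dB.

90.7 dB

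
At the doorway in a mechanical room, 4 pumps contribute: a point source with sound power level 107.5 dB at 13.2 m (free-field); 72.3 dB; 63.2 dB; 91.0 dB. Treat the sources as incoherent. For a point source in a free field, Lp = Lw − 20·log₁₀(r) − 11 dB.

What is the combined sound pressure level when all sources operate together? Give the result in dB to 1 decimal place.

91.2 dB

Source at 13.2 m: Lp = 107.5 − 20·log₁₀(13.2) − 11 = 74.1 dB.
Converting to relative power and adding: 10^(74.1/10) + 10^(72.3/10) + 10^(63.2/10) + 10^(91.0/10) = 1.304e+09.
Back to dB: 10·log₁₀ Σ = 91.2 dB.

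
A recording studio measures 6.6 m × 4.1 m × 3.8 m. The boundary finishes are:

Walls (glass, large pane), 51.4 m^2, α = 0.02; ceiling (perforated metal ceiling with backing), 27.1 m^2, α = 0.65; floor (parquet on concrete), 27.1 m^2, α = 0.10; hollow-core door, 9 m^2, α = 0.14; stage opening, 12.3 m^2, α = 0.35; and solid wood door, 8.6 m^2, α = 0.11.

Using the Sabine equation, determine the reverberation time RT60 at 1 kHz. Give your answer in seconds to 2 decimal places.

0.59 s

A = Σ Sᵢαᵢ = 51.4·0.02 + 27.1·0.65 + 27.1·0.10 + 9·0.14 + 12.3·0.35 + 8.6·0.11 = 27.864 sabins.
Volume V = 6.6 × 4.1 × 3.8 = 102.828 m³.
Sabine: RT60 = 0.161 × 102.828 / 27.864 = 0.59 s.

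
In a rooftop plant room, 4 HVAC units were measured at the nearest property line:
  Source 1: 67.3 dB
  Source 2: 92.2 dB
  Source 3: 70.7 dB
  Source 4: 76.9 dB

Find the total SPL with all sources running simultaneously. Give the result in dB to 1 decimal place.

Σ 10^(Lᵢ/10) = 1.726e+09.
Back to dB: 10·log₁₀ Σ = 92.4 dB.

92.4 dB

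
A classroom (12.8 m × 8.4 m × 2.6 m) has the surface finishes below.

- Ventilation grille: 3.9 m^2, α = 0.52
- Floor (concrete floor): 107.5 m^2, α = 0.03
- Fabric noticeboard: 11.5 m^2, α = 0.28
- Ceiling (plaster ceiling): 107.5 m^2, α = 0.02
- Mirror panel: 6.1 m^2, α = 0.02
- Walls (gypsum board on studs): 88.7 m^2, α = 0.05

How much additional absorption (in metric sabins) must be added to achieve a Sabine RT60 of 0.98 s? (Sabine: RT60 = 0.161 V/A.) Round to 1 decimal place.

Equivalent absorption area: A₁ = 3.9*0.52 + 107.5*0.03 + 11.5*0.28 + 107.5*0.02 + 6.1*0.02 + 88.7*0.05 = 15.180 m^2.
For T = 0.98 s, need A₂ = 0.161·V/T = 0.161·279.552/0.98 = 45.926 sabins.
Shortfall: 45.926 − 15.180 = 30.7 sabins.

30.7 sabins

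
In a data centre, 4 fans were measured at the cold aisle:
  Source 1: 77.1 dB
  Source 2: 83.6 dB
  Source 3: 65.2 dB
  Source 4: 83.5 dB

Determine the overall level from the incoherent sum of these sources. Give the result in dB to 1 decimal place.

Σ 10^(Lᵢ/10) = 5.076e+08.
Combined level = 10 log₁₀(5.076e+08) = 87.1 dB.

87.1 dB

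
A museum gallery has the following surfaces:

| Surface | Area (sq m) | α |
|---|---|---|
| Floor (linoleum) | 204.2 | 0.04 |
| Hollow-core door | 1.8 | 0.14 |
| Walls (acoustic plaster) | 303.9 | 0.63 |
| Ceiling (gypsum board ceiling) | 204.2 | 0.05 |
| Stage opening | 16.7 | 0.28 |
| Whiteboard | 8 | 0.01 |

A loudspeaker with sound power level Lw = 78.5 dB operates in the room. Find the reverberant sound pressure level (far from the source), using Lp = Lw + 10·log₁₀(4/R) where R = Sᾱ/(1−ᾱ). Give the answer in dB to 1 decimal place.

Σ(Sᵢαᵢ) = 204.2·0.04 + 1.8·0.14 + 303.9·0.63 + 204.2·0.05 + 16.7·0.28 + 8·0.01 = 214.843; total area S = 738.8 sq m.
ᾱ = 0.2908, so room constant R = A/(1−ᾱ) = 302.937 sq m.
Lp = Lw + 10 log₁₀(4/R) = 78.5 -18.79 = 59.7 dB.

59.7 dB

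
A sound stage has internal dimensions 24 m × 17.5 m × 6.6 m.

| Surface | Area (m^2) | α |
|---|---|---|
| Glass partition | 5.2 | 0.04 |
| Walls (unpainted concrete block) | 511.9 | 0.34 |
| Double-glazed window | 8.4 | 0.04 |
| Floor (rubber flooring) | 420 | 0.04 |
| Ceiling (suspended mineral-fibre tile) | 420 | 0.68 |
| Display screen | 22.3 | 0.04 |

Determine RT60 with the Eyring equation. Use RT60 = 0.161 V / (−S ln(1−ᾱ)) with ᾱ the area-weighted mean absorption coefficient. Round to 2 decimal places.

0.76 s

Total surface area S = 5.2 + 511.9 + 8.4 + 420 + 420 + 22.3 = 1387.8 m^2.
Σ(Sᵢαᵢ) = 5.2×0.04 + 511.9×0.34 + 8.4×0.04 + 420×0.04 + 420×0.68 + 22.3×0.04 = 477.882.
Mean coefficient ᾱ = A/S = 0.3443.
Eyring denominator: −S ln(1−ᾱ) = 585.724.
V = 24 × 17.5 × 6.6 = 2772 m³.
RT60 = 0.161 × 2772 / 585.724 = 0.76 s.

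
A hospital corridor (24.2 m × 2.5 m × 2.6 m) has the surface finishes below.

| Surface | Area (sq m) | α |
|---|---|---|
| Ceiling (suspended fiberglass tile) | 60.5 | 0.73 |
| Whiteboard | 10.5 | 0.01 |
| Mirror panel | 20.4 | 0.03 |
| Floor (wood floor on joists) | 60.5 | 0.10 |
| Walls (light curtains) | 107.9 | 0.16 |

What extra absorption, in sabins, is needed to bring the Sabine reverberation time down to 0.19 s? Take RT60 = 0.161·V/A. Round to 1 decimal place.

65.1 sabins

A₁ = Σ Sᵢαᵢ = 60.5*0.73 + 10.5*0.01 + 20.4*0.03 + 60.5*0.10 + 107.9*0.16 = 68.196 sabins.
Target A₂ = 0.161·157.3/0.19 = 133.291 sabins (V = 157.3 m³).
Additional absorption ΔA = 133.291 − 68.196 = 65.1 sabins.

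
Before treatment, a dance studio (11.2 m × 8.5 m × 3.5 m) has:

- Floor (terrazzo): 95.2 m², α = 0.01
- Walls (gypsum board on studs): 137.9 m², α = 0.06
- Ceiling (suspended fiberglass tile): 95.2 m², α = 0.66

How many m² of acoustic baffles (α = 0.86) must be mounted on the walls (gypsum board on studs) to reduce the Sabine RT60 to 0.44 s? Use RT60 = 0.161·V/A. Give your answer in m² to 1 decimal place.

Equivalent absorption area: A₁ = 95.2×0.01 + 137.9×0.06 + 95.2×0.66 = 72.058 m².
V = 333.2 m³. Target absorption A₂ = 0.161 × 333.2 / 0.44 = 121.921 sabins.
ΔA needed = 121.921 − 72.058 = 49.863 sabins.
Net gain per m²: Δα = 0.86 − 0.06 = 0.80.
Panel area = 49.863 / 0.80 = 62.3 m².

62.3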